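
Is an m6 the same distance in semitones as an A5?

A minor sixth = 8 semitones = an augmented fifth; enharmonically equal.

Yes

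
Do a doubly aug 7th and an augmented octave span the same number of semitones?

A doubly augmented seventh spans 13 semitones, and an augmented octave also spans 13 semitones — they're enharmonic.

Yes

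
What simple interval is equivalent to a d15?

Take out an octave (7 from the number): 15 − 7 = 8.
Quality carries through unchanged, so the simple form is a diminished octave.

diminished octave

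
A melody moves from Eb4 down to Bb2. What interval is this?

perfect 11th

Descending from Eb4 to Bb2 is the same interval as ascending Bb2 to Eb4.
B to E spans four letter names (B-C-D-E), plus an octave, so the interval is some kind of eleventh.
Bb2 to Eb4 is 17 semitones, matching the perfect eleventh exactly, so the quality is perfect.
(Equivalently, a compound perfect fourth: a perfect fourth plus an octave.)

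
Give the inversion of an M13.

m3

First reduce the compound major thirteenth to its simple form, a major sixth.
The rule of nine gives the new number: 9 − 6 = 3, so a sixth becomes a third.
And major becomes minor under inversion, so we get a minor third.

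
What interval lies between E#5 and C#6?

minor 6th

E to C spans six letter names (E-F-G-A-B-C): a sixth.
E#5 to C#6 is 8 semitones, a half step short of the major sixth (9), so this is minor.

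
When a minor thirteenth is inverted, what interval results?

major 3rd

First reduce the compound minor thirteenth to its simple form, a minor sixth.
Interval numbers invert to sum to nine: 6 + 3 = 9, so a sixth inverts to a third.
The quality also flips — minor becomes major — giving a major third.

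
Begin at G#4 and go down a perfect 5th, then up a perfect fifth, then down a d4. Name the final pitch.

Down a perfect fifth from G#4: C#4 (7 semitones down).
Up a perfect fifth from C#4: G#4 (7 semitones up).
Down a diminished fourth from G#4: D##4 (4 semitones down).

D##4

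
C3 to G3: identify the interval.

perfect fifth

C to G spans five letter names (C-D-E-F-G), so the interval is some kind of fifth.
C3 to G3 is 7 semitones, matching the perfect fifth exactly, so the quality is perfect.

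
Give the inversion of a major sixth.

The rule of nine gives the new number: 9 − 6 = 3, so a sixth becomes a third.
The quality also flips — major becomes minor — giving a minor third.

minor 3rd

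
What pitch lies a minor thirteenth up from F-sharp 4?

Counting six letter names plus an octave up from F lands on D.
A minor thirteenth is 20 semitones; 20 semitones up from F#4 gives D6.

D 6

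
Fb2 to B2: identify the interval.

doubly augmented 4th

F to B spans four letter names (F-G-A-B): a fourth.
A perfect fourth would be 5 semitones; Fb2 to B2 is 7, two semitones wider, so the interval is doubly augmented.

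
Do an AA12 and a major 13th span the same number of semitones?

Yes

Both span 21 semitones: a doubly augmented twelfth and a major thirteenth are the same chromatic distance.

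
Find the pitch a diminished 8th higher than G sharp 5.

G 6

For an octave the letter name doesn't change: still G, an octave up.
A diminished octave spans 11 semitones, so from G#5 the target pitch is G6.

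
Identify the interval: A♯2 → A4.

A to A is the same letter name, plus 2 octaves: a fifteenth.
The perfect fifteenth is 24 semitones; here we have 23, one semitone narrower: diminished.
(Equivalently, a compound diminished octave: a diminished octave plus an octave.)

d15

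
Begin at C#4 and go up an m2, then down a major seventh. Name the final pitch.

Eb3

A minor second up from C#4 is D4.
A major seventh down from D4 is Eb3.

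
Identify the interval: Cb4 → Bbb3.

major second

Descending from Cb4 to Bbb3 is the same interval as ascending Bbb3 to Cb4.
B to C spans two letter names (B-C): a second.
The major second spans 2 semitones, and Bbb3 to Cb4 is exactly 2 semitones — so this is a major second.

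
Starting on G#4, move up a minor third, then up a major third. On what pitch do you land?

D#5

Up a minor third from G#4: B4 (3 semitones up).
A major third up from B4 is D#5.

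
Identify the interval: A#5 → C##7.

major 10th

A to C spans three letter names (A-B-C), plus an octave — that makes it a tenth of some quality.
Counting semitones, A#5→C##7 is 16, which is the major tenth.
(Equivalently, a compound major third: a major third plus an octave.)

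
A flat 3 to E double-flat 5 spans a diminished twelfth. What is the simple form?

Subtracting seven from the interval number removes an octave: 12 − 7 = 5.
That makes a diminished twelfth a compound diminished fifth — an octave plus a diminished fifth.

diminished fifth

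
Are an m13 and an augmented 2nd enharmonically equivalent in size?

A minor thirteenth is 20 semitones but an augmented second is 3 semitones — different sizes.

No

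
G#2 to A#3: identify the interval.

M9

G to A spans two letter names (G-A), plus an octave — that makes it a ninth of some quality.
Counting semitones, G#2→A#3 is 14, which is the major ninth.
(Equivalently, a compound major second: a major second plus an octave.)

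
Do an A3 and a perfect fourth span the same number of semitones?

Yes

An augmented third spans 5 semitones, and a perfect fourth also spans 5 semitones — they're enharmonic.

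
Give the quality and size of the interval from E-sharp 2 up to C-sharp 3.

minor sixth

E to C spans six letter names (E-F-G-A-B-C) — that makes it a sixth of some quality.
E#2 to C#3 is 8 semitones, a half step short of the major sixth (9), so this is minor.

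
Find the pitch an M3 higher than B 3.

Three letter names up from B: D.
Moving 4 semitones up from B3 (the size of a major third) reaches D#4.

D sharp 4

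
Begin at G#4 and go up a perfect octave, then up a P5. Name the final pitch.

Up a perfect octave from G#4: G#5 (12 semitones up).
A perfect fifth up from G#5 is D#6.

D#6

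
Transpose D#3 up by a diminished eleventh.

G4

Four letters up from D (plus an octave) reaches G.
A diminished eleventh is 16 semitones; 16 semitones up from D#3 gives G4.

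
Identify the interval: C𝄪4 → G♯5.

diminished twelfth

C to G spans five letter names (C-D-E-F-G), plus an octave — that makes it a twelfth of some quality.
A perfect twelfth would be 19 semitones; C##4 to G#5 is 18, one semitone narrower, so the interval is diminished.
(Equivalently, a compound diminished fifth: a diminished fifth plus an octave.)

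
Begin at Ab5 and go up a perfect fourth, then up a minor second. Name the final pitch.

Ebb6

Ab5 up a perfect fourth → Db6 (5 semitones).
Db6 up a minor second → Ebb6 (1 semitone).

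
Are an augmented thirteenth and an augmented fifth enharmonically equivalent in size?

22 semitones (augmented thirteenth) vs 8 semitones (augmented fifth): not equal.

No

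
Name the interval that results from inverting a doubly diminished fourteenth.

doubly augmented 2nd

First reduce the compound doubly diminished fourteenth to its simple form, a doubly diminished seventh.
The rule of nine gives the new number: 9 − 7 = 2, so a seventh becomes a second.
Quality inverts too: doubly diminished becomes doubly augmented. That makes the inversion a doubly augmented second.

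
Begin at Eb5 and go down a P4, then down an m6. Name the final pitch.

D4

A perfect fourth down from Eb5 is Bb4.
A minor sixth down from Bb4 is D4.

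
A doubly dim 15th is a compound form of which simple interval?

doubly diminished 8th

Take out an octave (7 from the number): 15 − 7 = 8.
So a doubly diminished fifteenth is an octave plus a doubly diminished octave. The quality is unchanged.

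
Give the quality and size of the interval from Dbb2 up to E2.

doubly augmented 2nd

D to E spans two letter names (D-E): a second.
Dbb2 to E2 spans 4 semitones — two semitones wider than the major second (2) — giving a doubly augmented second.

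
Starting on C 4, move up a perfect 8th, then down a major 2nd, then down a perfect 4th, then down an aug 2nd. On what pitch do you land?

C4 up a perfect octave → C5 (12 semitones).
C5 down a major second → Bb4 (2 semitones).
A perfect fourth down from Bb4 is F4.
Down an augmented second from F4: Ebb4 (3 semitones down).

E double-flat 4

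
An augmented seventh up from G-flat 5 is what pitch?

F-sharp 6

Seven letter names up from G: F.
An augmented seventh spans 12 semitones, so from Gb5 the target pitch is F#6.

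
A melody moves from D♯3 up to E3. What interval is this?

minor 2nd

D to E spans two letter names (D-E), so the interval is some kind of second.
D#3 to E3 is 1 semitone, a half step short of the major second (2), so this is minor.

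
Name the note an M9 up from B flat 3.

Counting two letter names plus an octave up from B lands on C.
A major ninth is 14 semitones; 14 semitones up from Bb3 gives C5.

C 5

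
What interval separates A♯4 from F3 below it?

augmented tenth

Descending from A#4 to F3 is the same interval as ascending F3 to A#4.
F to A spans three letter names (F-G-A), plus an octave — that makes it a tenth of some quality.
The major tenth is 16 semitones; here we have 17, one semitone wider: augmented.
(Equivalently, a compound augmented third: an augmented third plus an octave.)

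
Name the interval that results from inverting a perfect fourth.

perfect 5th

Interval numbers invert to sum to nine: 4 + 5 = 9, so a fourth inverts to a fifth.
The quality also flips — perfect stays perfect — giving a perfect fifth.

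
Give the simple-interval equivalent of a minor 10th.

minor 3rd

Subtracting seven from the interval number removes an octave: 10 − 7 = 3.
Quality carries through unchanged, so the simple form is a minor third.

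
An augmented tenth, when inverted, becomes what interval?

First reduce the compound augmented tenth to its simple form, an augmented third.
Interval numbers invert to sum to nine: 3 + 6 = 9, so a third inverts to a sixth.
And augmented becomes diminished under inversion, so we get a diminished sixth.

d6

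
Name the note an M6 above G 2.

The sixth takes the letter from G up to E.
Moving 9 semitones up from G2 (the size of a major sixth) reaches E3.

E 3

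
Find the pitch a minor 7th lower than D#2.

E#1

Seven letter names down from D: E.
Moving 10 semitones down from D#2 (the size of a minor seventh) reaches E#1.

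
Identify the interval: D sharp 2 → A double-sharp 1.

Descending from D#2 to A##1 is the same interval as ascending A##1 to D#2.
A to D spans four letter names (A-B-C-D): a fourth.
A##1 to D#2 spans 4 semitones — one semitone narrower than the perfect fourth (5) — giving a diminished fourth.

diminished fourth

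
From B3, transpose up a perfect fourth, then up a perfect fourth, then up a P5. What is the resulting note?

Up a perfect fourth from B3: E4 (5 semitones up).
A perfect fourth up from E4 is A4.
A4 up a perfect fifth → E5 (7 semitones).

E5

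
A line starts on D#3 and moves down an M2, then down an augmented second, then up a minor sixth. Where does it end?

A major second down from D#3 is C#3.
Down an augmented second from C#3: Bb2 (3 semitones down).
Bb2 up a minor sixth → Gb3 (8 semitones).

Gb3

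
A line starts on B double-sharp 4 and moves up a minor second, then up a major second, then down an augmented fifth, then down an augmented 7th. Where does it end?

A flat 3

Up a minor second from B##4: C##5 (1 semitone up).
A major second up from C##5 is D##5.
Down an augmented fifth from D##5: G#4 (8 semitones down).
An augmented seventh down from G#4 is Ab3.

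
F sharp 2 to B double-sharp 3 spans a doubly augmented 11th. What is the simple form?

Each octave removed subtracts seven from the number: 11 − 7 = 4.
So a doubly augmented eleventh is an octave plus a doubly augmented fourth. The quality is unchanged.

doubly augmented fourth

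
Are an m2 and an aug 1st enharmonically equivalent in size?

A minor second spans 1 semitone, and an augmented unison also spans 1 semitone — they're enharmonic.

Yes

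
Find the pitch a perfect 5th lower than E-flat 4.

Five letter names down from E: A.
A perfect fifth spans 7 semitones, so from Eb4 the target pitch is Ab3.

A-flat 3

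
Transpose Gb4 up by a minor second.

Abb4

The second takes the letter from G up to A.
A minor second spans 1 semitone, so from Gb4 the target pitch is Abb4.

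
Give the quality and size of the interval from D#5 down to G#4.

perfect fifth

Descending from D#5 to G#4 is the same interval as ascending G#4 to D#5.
G to D spans five letter names (G-A-B-C-D): a fifth.
Counting semitones, G#4→D#5 is 7, which is the perfect fifth.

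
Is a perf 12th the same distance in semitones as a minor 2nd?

A perfect twelfth spans 19 semitones; a minor second spans 1 semitone. They differ by 18.

No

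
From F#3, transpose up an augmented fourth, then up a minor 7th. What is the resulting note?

F#3 up an augmented fourth → B#3 (6 semitones).
Up a minor seventh from B#3: A#4 (10 semitones up).

A#4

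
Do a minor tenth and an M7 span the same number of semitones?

No

A minor tenth is 15 semitones but a major seventh is 11 semitones — different sizes.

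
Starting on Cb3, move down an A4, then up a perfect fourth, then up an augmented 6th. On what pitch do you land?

Ab3

Down an augmented fourth from Cb3: Gbb2 (6 semitones down).
A perfect fourth up from Gbb2 is Cbb3.
An augmented sixth up from Cbb3 is Ab3.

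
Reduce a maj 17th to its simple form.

major third

Each octave removed subtracts seven from the number: 17 − 14 = 3.
So a major seventeenth is 2 octaves plus a major third. The quality is unchanged.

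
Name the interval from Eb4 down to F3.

minor seventh

Descending from Eb4 to F3 is the same interval as ascending F3 to Eb4.
F to E spans seven letter names (F-G-A-B-C-D-E), so the interval is some kind of seventh.
A major seventh would be 11 semitones, but F3 to Eb4 is 10 — one semitone narrower, making it a minor seventh.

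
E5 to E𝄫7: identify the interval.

doubly diminished 15th

E to E is the same letter name, plus 2 octaves: a fifteenth.
A perfect fifteenth would be 24 semitones; E5 to Ebb7 is 22, two semitones narrower, so the interval is doubly diminished.
(Equivalently, a compound doubly diminished octave: a doubly diminished octave plus an octave.)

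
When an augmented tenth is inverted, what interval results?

First reduce the compound augmented tenth to its simple form, an augmented third.
Inverted interval numbers add to nine, so a third pairs with a sixth (3 + 6 = 9).
Quality inverts too: augmented becomes diminished. That makes the inversion a diminished sixth.

diminished 6th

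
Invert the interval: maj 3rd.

minor sixth

Inverted interval numbers add to nine, so a third pairs with a sixth (3 + 6 = 9).
And major becomes minor under inversion, so we get a minor sixth.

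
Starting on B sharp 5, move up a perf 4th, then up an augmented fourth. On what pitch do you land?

A double-sharp 6

A perfect fourth up from B#5 is E#6.
E#6 up an augmented fourth → A##6 (6 semitones).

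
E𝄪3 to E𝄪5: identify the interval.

E to E is the same letter name, plus 2 octaves — that makes it a fifteenth of some quality.
Counting semitones, E##3→E##5 is 24, which is the perfect fifteenth.
(Equivalently, a compound perfect octave: a perfect octave plus an octave.)

perfect 15th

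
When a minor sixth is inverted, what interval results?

major third

The rule of nine gives the new number: 9 − 6 = 3, so a sixth becomes a third.
And minor becomes major under inversion, so we get a major third.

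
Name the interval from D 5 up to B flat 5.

minor 6th

D to B spans six letter names (D-E-F-G-A-B): a sixth.
D5 to Bb5 is 8 semitones, a half step short of the major sixth (9), so this is minor.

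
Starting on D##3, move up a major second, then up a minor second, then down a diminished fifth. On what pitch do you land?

D##3 up a major second → E##3 (2 semitones).
A minor second up from E##3 is F##3.
Down a diminished fifth from F##3: B##2 (6 semitones down).

B##2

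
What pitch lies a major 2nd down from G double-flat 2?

Two letter names down from G: F.
A major second is 2 semitones; 2 semitones down from Gbb2 gives Fbb2.

F double-flat 2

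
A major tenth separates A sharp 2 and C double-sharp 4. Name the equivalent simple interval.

M3

Subtracting seven from the interval number removes an octave: 10 − 7 = 3.
So a major tenth is an octave plus a major third. The quality is unchanged.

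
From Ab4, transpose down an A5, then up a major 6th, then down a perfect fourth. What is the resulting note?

An augmented fifth down from Ab4 is Dbb4.
A major sixth up from Dbb4 is Bbb4.
A perfect fourth down from Bbb4 is Fb4.

Fb4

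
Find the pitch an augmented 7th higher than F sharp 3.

Seven letter names up from F: E.
Moving 12 semitones up from F#3 (the size of an augmented seventh) reaches E##4.

E double-sharp 4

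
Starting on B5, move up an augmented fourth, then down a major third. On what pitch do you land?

B5 up an augmented fourth → E#6 (6 semitones).
E#6 down a major third → C#6 (4 semitones).

C#6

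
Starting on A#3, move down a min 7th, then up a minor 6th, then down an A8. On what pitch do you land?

A#3 down a minor seventh → B#2 (10 semitones).
B#2 up a minor sixth → G#3 (8 semitones).
An augmented octave down from G#3 is G2.

G2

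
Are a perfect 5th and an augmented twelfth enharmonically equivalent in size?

No

A perfect fifth is 7 semitones but an augmented twelfth is 20 semitones — different sizes.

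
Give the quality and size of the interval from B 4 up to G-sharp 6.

major thirteenth

B to G spans six letter names (B-C-D-E-F-G), plus an octave, so the interval is some kind of thirteenth.
Counting semitones, B4→G#6 is 21, which is the major thirteenth.
(Equivalently, a compound major sixth: a major sixth plus an octave.)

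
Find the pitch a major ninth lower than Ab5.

The ninth's letter: A down two letter names plus an octave → G.
A major ninth spans 14 semitones, so from Ab5 the target pitch is Gb4.

Gb4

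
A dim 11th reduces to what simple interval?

diminished 4th

Subtracting seven from the interval number removes an octave: 11 − 7 = 4.
Quality carries through unchanged, so the simple form is a diminished fourth.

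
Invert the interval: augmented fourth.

diminished 5th

Inverted interval numbers add to nine, so a fourth pairs with a fifth (4 + 5 = 9).
And augmented becomes diminished under inversion, so we get a diminished fifth.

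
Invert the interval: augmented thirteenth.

d3

First reduce the compound augmented thirteenth to its simple form, an augmented sixth.
Inverted interval numbers add to nine, so a sixth pairs with a third (6 + 3 = 9).
And augmented becomes diminished under inversion, so we get a diminished third.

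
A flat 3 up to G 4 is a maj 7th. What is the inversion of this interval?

minor 2nd

Inverted interval numbers add to nine, so a seventh pairs with a second (7 + 2 = 9).
Quality inverts too: major becomes minor. That makes the inversion a minor second.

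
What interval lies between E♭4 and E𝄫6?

E to E is the same letter name, plus 2 octaves, so the interval is some kind of fifteenth.
A perfect fifteenth would be 24 semitones; Eb4 to Ebb6 is 23, one semitone narrower, so the interval is diminished.
(Equivalently, a compound diminished octave: a diminished octave plus an octave.)

d15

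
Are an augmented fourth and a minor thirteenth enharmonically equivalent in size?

No

An augmented fourth is 6 semitones but a minor thirteenth is 20 semitones — different sizes.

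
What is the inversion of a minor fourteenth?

major second

First reduce the compound minor fourteenth to its simple form, a minor seventh.
Inverted interval numbers add to nine, so a seventh pairs with a second (7 + 2 = 9).
Quality inverts too: minor becomes major. That makes the inversion a major second.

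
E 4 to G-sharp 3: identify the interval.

Descending from E4 to G#3 is the same interval as ascending G#3 to E4.
G to E spans six letter names (G-A-B-C-D-E), so the interval is some kind of sixth.
At 8 semitones, G#3→E4 falls one short of a major sixth: minor.

minor sixth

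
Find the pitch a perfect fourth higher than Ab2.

Four letter names up from A: D.
Moving 5 semitones up from Ab2 (the size of a perfect fourth) reaches Db3.

Db3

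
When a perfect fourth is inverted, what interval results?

perfect 5th

The rule of nine gives the new number: 9 − 4 = 5, so a fourth becomes a fifth.
The quality also flips — perfect stays perfect — giving a perfect fifth.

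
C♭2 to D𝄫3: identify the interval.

C to D spans two letter names (C-D), plus an octave, so the interval is some kind of ninth.
Cb2 to Dbb3 is 13 semitones, a half step short of the major ninth (14), so this is minor.
(Equivalently, a compound minor second: a minor second plus an octave.)

minor ninth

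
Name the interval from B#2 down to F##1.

Descending from B#2 to F##1 is the same interval as ascending F##1 to B#2.
F to B spans four letter names (F-G-A-B), plus an octave — that makes it an eleventh of some quality.
F##1 to B#2 is 17 semitones, matching the perfect eleventh exactly, so the quality is perfect.
(Equivalently, a compound perfect fourth: a perfect fourth plus an octave.)

perfect eleventh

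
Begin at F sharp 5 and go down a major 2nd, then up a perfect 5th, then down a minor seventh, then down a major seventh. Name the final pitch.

D 4

Down a major second from F#5: E5 (2 semitones down).
A perfect fifth up from E5 is B5.
A minor seventh down from B5 is C#5.
Down a major seventh from C#5: D4 (11 semitones down).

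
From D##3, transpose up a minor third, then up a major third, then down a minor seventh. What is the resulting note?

A minor third up from D##3 is F##3.
F##3 up a major third → A##3 (4 semitones).
A##3 down a minor seventh → B##2 (10 semitones).

B##2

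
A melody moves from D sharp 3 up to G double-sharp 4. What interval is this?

A11

D to G spans four letter names (D-E-F-G), plus an octave, so the interval is some kind of eleventh.
D#3 to G##4 spans 18 semitones — one semitone wider than the perfect eleventh (17) — giving an augmented eleventh.
(Equivalently, a compound augmented fourth: an augmented fourth plus an octave.)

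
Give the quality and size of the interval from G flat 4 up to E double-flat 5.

G to E spans six letter names (G-A-B-C-D-E): a sixth.
A major sixth would be 9 semitones, but Gb4 to Ebb5 is 8 — one semitone narrower, making it a minor sixth.

minor 6th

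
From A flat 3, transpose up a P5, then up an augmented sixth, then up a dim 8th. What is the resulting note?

Ab3 up a perfect fifth → Eb4 (7 semitones).
An augmented sixth up from Eb4 is C#5.
A diminished octave up from C#5 is C6.

C 6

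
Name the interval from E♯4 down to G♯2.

Descending from E#4 to G#2 is the same interval as ascending G#2 to E#4.
G to E spans six letter names (G-A-B-C-D-E), plus an octave — that makes it a thirteenth of some quality.
Counting semitones, G#2→E#4 is 21, which is the major thirteenth.
(Equivalently, a compound major sixth: a major sixth plus an octave.)

major 13th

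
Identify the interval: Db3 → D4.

augmented octave

D to D is the same letter name, plus an octave: an octave.
A perfect octave would be 12 semitones; Db3 to D4 is 13, one semitone wider, so the interval is augmented.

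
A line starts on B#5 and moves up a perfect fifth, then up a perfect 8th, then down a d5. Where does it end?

B#5 up a perfect fifth → F##6 (7 semitones).
Up a perfect octave from F##6: F##7 (12 semitones up).
F##7 down a diminished fifth → B##6 (6 semitones).

B##6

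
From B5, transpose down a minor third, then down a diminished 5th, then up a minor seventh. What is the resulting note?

B5 down a minor third → G#5 (3 semitones).
A diminished fifth down from G#5 is C##5.
C##5 up a minor seventh → B#5 (10 semitones).

B#5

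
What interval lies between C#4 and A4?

minor sixth

C to A spans six letter names (C-D-E-F-G-A) — that makes it a sixth of some quality.
A major sixth would be 9 semitones, but C#4 to A4 is 8 — one semitone narrower, making it a minor sixth.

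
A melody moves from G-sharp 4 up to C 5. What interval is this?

diminished 4th

G to C spans four letter names (G-A-B-C) — that makes it a fourth of some quality.
The perfect fourth is 5 semitones; here we have 4, one semitone narrower: diminished.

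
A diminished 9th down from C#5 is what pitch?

Two letters down from C (plus an octave) reaches B.
A diminished ninth is 12 semitones; 12 semitones down from C#5 gives B##3.

B##3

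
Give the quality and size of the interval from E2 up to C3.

minor 6th

E to C spans six letter names (E-F-G-A-B-C): a sixth.
E2 to C3 is 8 semitones, a half step short of the major sixth (9), so this is minor.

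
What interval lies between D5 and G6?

D to G spans four letter names (D-E-F-G), plus an octave, so the interval is some kind of eleventh.
D5 to G6 is 17 semitones, matching the perfect eleventh exactly, so the quality is perfect.
(Equivalently, a compound perfect fourth: a perfect fourth plus an octave.)

perfect 11th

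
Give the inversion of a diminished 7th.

augmented second

Inverted interval numbers add to nine, so a seventh pairs with a second (7 + 2 = 9).
The quality also flips — diminished becomes augmented — giving an augmented second.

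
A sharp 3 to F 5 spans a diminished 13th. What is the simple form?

diminished 6th

Subtracting seven from the interval number removes an octave: 13 − 7 = 6.
So a diminished thirteenth is an octave plus a diminished sixth. The quality is unchanged.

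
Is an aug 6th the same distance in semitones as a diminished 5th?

10 semitones (augmented sixth) vs 6 semitones (diminished fifth): not equal.

No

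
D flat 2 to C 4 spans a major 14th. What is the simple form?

Each octave removed subtracts seven from the number: 14 − 7 = 7.
That makes a major fourteenth a compound major seventh — an octave plus a major seventh.

major 7th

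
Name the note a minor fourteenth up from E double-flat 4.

D double-flat 6

The fourteenth's letter: E up seven letter names plus an octave → D.
A minor fourteenth spans 22 semitones, so from Ebb4 the target pitch is Dbb6.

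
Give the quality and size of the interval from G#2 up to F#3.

minor seventh

G to F spans seven letter names (G-A-B-C-D-E-F): a seventh.
At 10 semitones, G#2→F#3 falls one short of a major seventh: minor.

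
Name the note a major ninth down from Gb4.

The ninth's letter: G down two letter names plus an octave → F.
Moving 14 semitones down from Gb4 (the size of a major ninth) reaches Fb3.

Fb3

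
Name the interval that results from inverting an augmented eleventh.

First reduce the compound augmented eleventh to its simple form, an augmented fourth.
Inverted interval numbers add to nine, so a fourth pairs with a fifth (4 + 5 = 9).
And augmented becomes diminished under inversion, so we get a diminished fifth.

d5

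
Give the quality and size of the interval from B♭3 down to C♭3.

Descending from Bb3 to Cb3 is the same interval as ascending Cb3 to Bb3.
C to B spans seven letter names (C-D-E-F-G-A-B): a seventh.
Counting semitones, Cb3→Bb3 is 11, which is the major seventh.

major seventh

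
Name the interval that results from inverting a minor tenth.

major 6th

First reduce the compound minor tenth to its simple form, a minor third.
Interval numbers invert to sum to nine: 3 + 6 = 9, so a third inverts to a sixth.
Quality inverts too: minor becomes major. That makes the inversion a major sixth.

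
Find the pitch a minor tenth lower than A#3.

Three letters down from A (plus an octave) reaches F.
Moving 15 semitones down from A#3 (the size of a minor tenth) reaches F##2.

F##2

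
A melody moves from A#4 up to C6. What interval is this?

diminished tenth

A to C spans three letter names (A-B-C), plus an octave: a tenth.
The major tenth is 16 semitones; here we have 14, two semitones narrower: diminished.
(Equivalently, a compound diminished third: a diminished third plus an octave.)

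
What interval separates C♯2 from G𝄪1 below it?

Descending from C#2 to G##1 is the same interval as ascending G##1 to C#2.
G to C spans four letter names (G-A-B-C), so the interval is some kind of fourth.
The perfect fourth is 5 semitones; here we have 4, one semitone narrower: diminished.

diminished fourth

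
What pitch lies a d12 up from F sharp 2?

The twelfth's letter: F up five letter names plus an octave → C.
A diminished twelfth spans 18 semitones, so from F#2 the target pitch is C4.

C 4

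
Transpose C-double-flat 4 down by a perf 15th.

A fifteenth keeps the letter name C, two octaves down from C.
Moving 24 semitones down from Cbb4 (the size of a perfect fifteenth) reaches Cbb2.

C-double-flat 2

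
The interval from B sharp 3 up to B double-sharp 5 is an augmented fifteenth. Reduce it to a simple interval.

Each octave removed subtracts seven from the number: 15 − 7 = 8.
Quality carries through unchanged, so the simple form is an augmented octave.

augmented octave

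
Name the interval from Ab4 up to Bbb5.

minor 9th

A to B spans two letter names (A-B), plus an octave — that makes it a ninth of some quality.
A major ninth would be 14 semitones, but Ab4 to Bbb5 is 13 — one semitone narrower, making it a minor ninth.
(Equivalently, a compound minor second: a minor second plus an octave.)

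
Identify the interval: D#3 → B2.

major third

Descending from D#3 to B2 is the same interval as ascending B2 to D#3.
B to D spans three letter names (B-C-D), so the interval is some kind of third.
Counting semitones, B2→D#3 is 4, which is the major third.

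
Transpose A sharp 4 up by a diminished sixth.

F 5

The sixth takes the letter from A up to F.
A diminished sixth is 7 semitones; 7 semitones up from A#4 gives F5.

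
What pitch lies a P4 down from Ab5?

Four letter names down from A: E.
A perfect fourth spans 5 semitones, so from Ab5 the target pitch is Eb5.

Eb5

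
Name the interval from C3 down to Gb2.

Descending from C3 to Gb2 is the same interval as ascending Gb2 to C3.
G to C spans four letter names (G-A-B-C) — that makes it a fourth of some quality.
A perfect fourth would be 5 semitones; Gb2 to C3 is 6, one semitone wider, so the interval is augmented.

augmented fourth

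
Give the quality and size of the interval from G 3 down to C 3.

Descending from G3 to C3 is the same interval as ascending C3 to G3.
C to G spans five letter names (C-D-E-F-G): a fifth.
Counting semitones, C3→G3 is 7, which is the perfect fifth.

perfect fifth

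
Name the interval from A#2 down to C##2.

Descending from A#2 to C##2 is the same interval as ascending C##2 to A#2.
C to A spans six letter names (C-D-E-F-G-A): a sixth.
At 8 semitones, C##2→A#2 falls one short of a major sixth: minor.

minor 6th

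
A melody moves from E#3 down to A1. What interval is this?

Descending from E#3 to A1 is the same interval as ascending A1 to E#3.
A to E spans five letter names (A-B-C-D-E), plus an octave: a twelfth.
A1 to E#3 spans 20 semitones — one semitone wider than the perfect twelfth (19) — giving an augmented twelfth.
(Equivalently, a compound augmented fifth: an augmented fifth plus an octave.)

A12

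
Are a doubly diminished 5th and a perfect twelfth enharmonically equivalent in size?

No

A doubly diminished fifth spans 5 semitones; a perfect twelfth spans 19 semitones. They differ by 14.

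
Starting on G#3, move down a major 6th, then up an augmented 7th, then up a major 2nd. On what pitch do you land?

B##3

G#3 down a major sixth → B2 (9 semitones).
B2 up an augmented seventh → A##3 (12 semitones).
A major second up from A##3 is B##3.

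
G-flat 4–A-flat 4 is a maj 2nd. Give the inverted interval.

Interval numbers invert to sum to nine: 2 + 7 = 9, so a second inverts to a seventh.
And major becomes minor under inversion, so we get a minor seventh.

m7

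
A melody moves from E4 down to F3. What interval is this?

Descending from E4 to F3 is the same interval as ascending F3 to E4.
F to E spans seven letter names (F-G-A-B-C-D-E) — that makes it a seventh of some quality.
Counting semitones, F3→E4 is 11, which is the major seventh.

major seventh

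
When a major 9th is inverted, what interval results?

minor 7th

First reduce the compound major ninth to its simple form, a major second.
Inverted interval numbers add to nine, so a second pairs with a seventh (2 + 7 = 9).
The quality also flips — major becomes minor — giving a minor seventh.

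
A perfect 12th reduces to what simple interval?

Each octave removed subtracts seven from the number: 12 − 7 = 5.
So a perfect twelfth is an octave plus a perfect fifth. The quality is unchanged.

perfect 5th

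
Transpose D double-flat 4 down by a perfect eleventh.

A double-flat 2

Four letters down from D (plus an octave) reaches A.
A perfect eleventh spans 17 semitones, so from Dbb4 the target pitch is Abb2.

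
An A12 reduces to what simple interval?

Subtracting seven from the interval number removes an octave: 12 − 7 = 5.
Quality carries through unchanged, so the simple form is an augmented fifth.

A5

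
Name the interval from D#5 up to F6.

D to F spans three letter names (D-E-F), plus an octave, so the interval is some kind of tenth.
A major tenth would be 16 semitones; D#5 to F6 is 14, two semitones narrower, so the interval is diminished.
(Equivalently, a compound diminished third: a diminished third plus an octave.)

diminished tenth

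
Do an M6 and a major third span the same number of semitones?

No

A major sixth spans 9 semitones; a major third spans 4 semitones. They differ by 5.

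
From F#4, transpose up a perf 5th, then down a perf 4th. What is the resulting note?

G#4

Up a perfect fifth from F#4: C#5 (7 semitones up).
C#5 down a perfect fourth → G#4 (5 semitones).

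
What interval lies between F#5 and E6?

F to E spans seven letter names (F-G-A-B-C-D-E), so the interval is some kind of seventh.
At 10 semitones, F#5→E6 falls one short of a major seventh: minor.

minor seventh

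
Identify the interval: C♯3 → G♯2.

perfect fourth

Descending from C#3 to G#2 is the same interval as ascending G#2 to C#3.
G to C spans four letter names (G-A-B-C) — that makes it a fourth of some quality.
G#2 to C#3 is 5 semitones, matching the perfect fourth exactly, so the quality is perfect.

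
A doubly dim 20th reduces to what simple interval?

doubly diminished sixth

Take out 2 octaves (14 from the number): 20 − 14 = 6.
So a doubly diminished twentieth is 2 octaves plus a doubly diminished sixth. The quality is unchanged.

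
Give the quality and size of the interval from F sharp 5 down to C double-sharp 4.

diminished eleventh

Descending from F#5 to C##4 is the same interval as ascending C##4 to F#5.
C to F spans four letter names (C-D-E-F), plus an octave — that makes it an eleventh of some quality.
A perfect eleventh would be 17 semitones; C##4 to F#5 is 16, one semitone narrower, so the interval is diminished.
(Equivalently, a compound diminished fourth: a diminished fourth plus an octave.)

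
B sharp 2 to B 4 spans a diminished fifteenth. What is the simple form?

Each octave removed subtracts seven from the number: 15 − 7 = 8.
Quality carries through unchanged, so the simple form is a diminished octave.

diminished octave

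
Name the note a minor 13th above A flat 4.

F flat 6

Counting six letter names plus an octave up from A lands on F.
Moving 20 semitones up from Ab4 (the size of a minor thirteenth) reaches Fb6.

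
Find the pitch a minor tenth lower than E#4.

C##3

Three letters down from E (plus an octave) reaches C.
A minor tenth is 15 semitones; 15 semitones down from E#4 gives C##3.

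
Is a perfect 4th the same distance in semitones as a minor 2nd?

A perfect fourth is 5 semitones but a minor second is 1 semitone — different sizes.

No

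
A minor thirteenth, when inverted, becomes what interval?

First reduce the compound minor thirteenth to its simple form, a minor sixth.
Interval numbers invert to sum to nine: 6 + 3 = 9, so a sixth inverts to a third.
And minor becomes major under inversion, so we get a major third.

major third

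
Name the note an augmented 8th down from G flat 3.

For an octave the letter name doesn't change: still G, an octave down.
An augmented octave is 13 semitones; 13 semitones down from Gb3 gives Gbb2.

G double-flat 2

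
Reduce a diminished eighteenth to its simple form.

diminished 4th

Take out 2 octaves (14 from the number): 18 − 14 = 4.
Quality carries through unchanged, so the simple form is a diminished fourth.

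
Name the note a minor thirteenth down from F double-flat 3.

A double-flat 1

The thirteenth's letter: F down six letter names plus an octave → A.
Moving 20 semitones down from Fbb3 (the size of a minor thirteenth) reaches Abb1.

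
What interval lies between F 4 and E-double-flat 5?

d7

F to E spans seven letter names (F-G-A-B-C-D-E): a seventh.
F4 to Ebb5 spans 9 semitones — two semitones narrower than the major seventh (11) — giving a diminished seventh.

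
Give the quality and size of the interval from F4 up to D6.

major thirteenth

F to D spans six letter names (F-G-A-B-C-D), plus an octave — that makes it a thirteenth of some quality.
Counting semitones, F4→D6 is 21, which is the major thirteenth.
(Equivalently, a compound major sixth: a major sixth plus an octave.)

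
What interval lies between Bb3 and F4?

B to F spans five letter names (B-C-D-E-F), so the interval is some kind of fifth.
Bb3 to F4 is 7 semitones, matching the perfect fifth exactly, so the quality is perfect.

perfect 5th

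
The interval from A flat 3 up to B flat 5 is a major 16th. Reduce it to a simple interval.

Take out 2 octaves (14 from the number): 16 − 14 = 2.
Quality carries through unchanged, so the simple form is a major second.

major 2nd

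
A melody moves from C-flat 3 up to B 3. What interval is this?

C to B spans seven letter names (C-D-E-F-G-A-B): a seventh.
Cb3 to B3 spans 12 semitones — one semitone wider than the major seventh (11) — giving an augmented seventh.

A7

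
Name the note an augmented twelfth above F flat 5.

C 7

Counting five letter names plus an octave up from F lands on C.
Moving 20 semitones up from Fb5 (the size of an augmented twelfth) reaches C7.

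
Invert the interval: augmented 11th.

d5

First reduce the compound augmented eleventh to its simple form, an augmented fourth.
Inverted interval numbers add to nine, so a fourth pairs with a fifth (4 + 5 = 9).
Quality inverts too: augmented becomes diminished. That makes the inversion a diminished fifth.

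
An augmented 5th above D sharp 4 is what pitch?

Five letter names up from D: A.
An augmented fifth spans 8 semitones, so from D#4 the target pitch is A##4.

A double-sharp 4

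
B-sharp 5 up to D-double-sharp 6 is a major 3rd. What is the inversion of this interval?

Inverted interval numbers add to nine, so a third pairs with a sixth (3 + 6 = 9).
Quality inverts too: major becomes minor. That makes the inversion a minor sixth.

minor sixth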